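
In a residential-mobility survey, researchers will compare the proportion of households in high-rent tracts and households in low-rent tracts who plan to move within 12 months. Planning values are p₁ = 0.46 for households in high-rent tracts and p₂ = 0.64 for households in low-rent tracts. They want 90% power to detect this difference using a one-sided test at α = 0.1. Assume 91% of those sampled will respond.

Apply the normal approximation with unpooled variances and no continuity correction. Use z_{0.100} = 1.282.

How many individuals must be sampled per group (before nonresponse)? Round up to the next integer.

n = (z_α + z_β)² · [p₁(1−p₁) + p₂(1−p₂)] / (p₁ − p₂)²
  = (1.282 + 1.282)² · (0.46·0.54 + 0.64·0.36) / (-0.18)²
  = (2.564)² · (0.2484 + 0.2304) / 0.0324
  = 6.5741 · 0.4788 / 0.0324
  = 97.15
Adjust for 91% response: 97.15 / 0.91 = 106.76.
Round up → n = 107 per group.

n = 107 per group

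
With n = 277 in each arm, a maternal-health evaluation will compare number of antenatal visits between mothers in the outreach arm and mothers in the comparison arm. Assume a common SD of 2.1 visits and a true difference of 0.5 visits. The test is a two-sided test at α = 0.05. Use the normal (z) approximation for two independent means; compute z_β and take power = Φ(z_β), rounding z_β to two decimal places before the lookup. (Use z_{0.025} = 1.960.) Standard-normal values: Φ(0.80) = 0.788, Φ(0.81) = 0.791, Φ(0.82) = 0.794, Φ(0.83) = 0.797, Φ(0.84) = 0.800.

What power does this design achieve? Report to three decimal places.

Power ≈ 0.800

z_β = δ·√(n/(σ₁²+σ₂²)) − z_{α/2}
    = 0.5 · √(277/8.82) − 1.960
    = 0.5 · 5.60410 − 1.960
    = 2.8020 − 1.960 = 0.8420 → 0.84
Power = Φ(0.84) = 0.800.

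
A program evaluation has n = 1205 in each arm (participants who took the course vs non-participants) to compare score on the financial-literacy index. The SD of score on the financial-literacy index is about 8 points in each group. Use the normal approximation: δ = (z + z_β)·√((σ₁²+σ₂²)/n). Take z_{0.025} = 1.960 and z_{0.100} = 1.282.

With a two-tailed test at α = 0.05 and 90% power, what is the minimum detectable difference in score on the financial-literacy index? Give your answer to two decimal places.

Minimum detectable difference ≈ 1.06 points

δ = (z_{α/2} + z_β) · √((σ₁²+σ₂²)/n)
  = (1.960 + 1.282) · √(128/1205)
  = 3.242 · √0.10622
  = 3.242 · 0.3259
  = 1.0566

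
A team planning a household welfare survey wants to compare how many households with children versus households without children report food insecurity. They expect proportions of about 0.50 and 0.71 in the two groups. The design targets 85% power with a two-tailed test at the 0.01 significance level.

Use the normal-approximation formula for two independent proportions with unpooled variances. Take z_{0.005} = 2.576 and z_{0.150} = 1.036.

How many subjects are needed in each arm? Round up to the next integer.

n = (z_{α/2} + z_β)² · [p₁(1−p₁) + p₂(1−p₂)] / (p₁ − p₂)²
  = (2.576 + 1.036)² · (0.50·0.50 + 0.71·0.29) / (-0.21)²
  = (3.612)² · (0.2500 + 0.2059) / 0.0441
  = 13.0465 · 0.4559 / 0.0441
  = 134.87
Round up → n = 135 per group.

n = 135 per group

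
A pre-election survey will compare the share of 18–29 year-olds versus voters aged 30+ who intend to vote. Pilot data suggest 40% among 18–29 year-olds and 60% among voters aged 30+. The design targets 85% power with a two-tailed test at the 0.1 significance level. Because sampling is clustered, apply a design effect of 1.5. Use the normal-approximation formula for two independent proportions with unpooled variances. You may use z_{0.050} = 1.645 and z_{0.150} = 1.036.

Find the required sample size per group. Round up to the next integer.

n = (z_{α/2} + z_β)² · [p₁(1−p₁) + p₂(1−p₂)] / (p₁ − p₂)²
  = (1.645 + 1.036)² · (0.40·0.60 + 0.60·0.40) / (-0.20)²
  = (2.681)² · (0.2400 + 0.2400) / 0.0400
  = 7.1878 · 0.4800 / 0.0400
  = 86.25
Design effect: 1.5 × 86.25 = 129.38.
Round up → n = 130 per group.

n = 130 per group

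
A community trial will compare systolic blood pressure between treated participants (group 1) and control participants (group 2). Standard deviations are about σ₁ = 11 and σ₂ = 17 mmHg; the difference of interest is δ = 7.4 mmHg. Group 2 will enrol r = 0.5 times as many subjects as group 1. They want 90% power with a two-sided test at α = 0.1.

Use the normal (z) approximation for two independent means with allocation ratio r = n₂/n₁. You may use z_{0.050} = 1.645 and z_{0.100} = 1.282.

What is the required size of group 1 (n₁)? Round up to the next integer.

n₁ = (z_{α/2} + z_β)² · (σ₁² + σ₂²/r) / δ²
   = (1.645 + 1.282)² · (11² + 17²/0.5) / 7.4²
   = 8.5673 · (121 + 578) / 54.76
   = 8.5673 · 699 / 54.76
   = 109.36
Round up → n₁ = 110; n₂ = r·n₁ = 0.5 × 110 = 55.

n₁ = 110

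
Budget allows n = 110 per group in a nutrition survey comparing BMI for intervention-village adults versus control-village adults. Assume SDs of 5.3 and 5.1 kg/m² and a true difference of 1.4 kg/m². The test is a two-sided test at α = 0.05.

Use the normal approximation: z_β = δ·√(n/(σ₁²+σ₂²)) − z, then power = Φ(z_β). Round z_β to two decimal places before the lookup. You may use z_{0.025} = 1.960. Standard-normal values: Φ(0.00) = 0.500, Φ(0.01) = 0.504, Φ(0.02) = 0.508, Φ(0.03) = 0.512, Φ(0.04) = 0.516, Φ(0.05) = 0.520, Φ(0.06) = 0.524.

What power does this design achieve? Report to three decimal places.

Power ≈ 0.516

z_β = δ·√(n/(σ₁²+σ₂²)) − z_{α/2}
    = 1.4 · √(110/54.1) − 1.960
    = 1.4 · 1.42593 − 1.960
    = 1.9963 − 1.960 = 0.0363 → 0.04
Power = Φ(0.04) = 0.516.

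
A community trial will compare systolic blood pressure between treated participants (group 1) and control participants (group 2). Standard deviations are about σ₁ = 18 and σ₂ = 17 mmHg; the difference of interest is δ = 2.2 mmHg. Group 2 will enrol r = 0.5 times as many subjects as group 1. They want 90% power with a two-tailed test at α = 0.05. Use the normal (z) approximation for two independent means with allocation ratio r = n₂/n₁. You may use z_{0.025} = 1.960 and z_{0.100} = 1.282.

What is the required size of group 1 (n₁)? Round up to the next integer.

n₁ = (z_{α/2} + z_β)² · (σ₁² + σ₂²/r) / δ²
   = (1.960 + 1.282)² · (18² + 17²/0.5) / 2.2²
   = 10.5106 · (324 + 578) / 4.84
   = 10.5106 · 902 / 4.84
   = 1958.79
Round up → n₁ = 1959; n₂ = r·n₁ = 0.5 × 1959 = 980.

n₁ = 1959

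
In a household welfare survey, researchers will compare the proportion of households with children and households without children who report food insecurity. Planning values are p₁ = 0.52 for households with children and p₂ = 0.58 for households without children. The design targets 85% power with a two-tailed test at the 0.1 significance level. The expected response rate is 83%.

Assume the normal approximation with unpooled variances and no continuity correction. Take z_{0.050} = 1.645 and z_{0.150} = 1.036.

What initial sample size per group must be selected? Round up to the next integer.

n = 1187 per group

n = (z_{α/2} + z_β)² · [p₁(1−p₁) + p₂(1−p₂)] / (p₁ − p₂)²
  = (1.645 + 1.036)² · (0.52·0.48 + 0.58·0.42) / (-0.06)²
  = (2.681)² · (0.2496 + 0.2436) / 0.0036
  = 7.1878 · 0.4932 / 0.0036
  = 984.72
Adjust for 83% response: 984.72 / 0.83 = 1186.41.
Round up → n = 1187 per group.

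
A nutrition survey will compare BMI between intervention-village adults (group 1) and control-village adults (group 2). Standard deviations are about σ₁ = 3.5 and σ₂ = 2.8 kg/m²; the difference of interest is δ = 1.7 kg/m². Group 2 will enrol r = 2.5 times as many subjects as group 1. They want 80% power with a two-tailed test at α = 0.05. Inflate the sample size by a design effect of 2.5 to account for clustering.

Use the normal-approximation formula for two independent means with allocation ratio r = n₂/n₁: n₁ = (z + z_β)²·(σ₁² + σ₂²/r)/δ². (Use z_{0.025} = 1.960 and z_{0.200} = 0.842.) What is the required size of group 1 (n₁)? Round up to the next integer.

n₁ = (z_{α/2} + z_β)² · (σ₁² + σ₂²/r) / δ²
   = (1.960 + 0.842)² · (3.5² + 2.8²/2.5) / 1.7²
   = 7.8512 · (12.25 + 3.136) / 2.89
   = 7.8512 · 15.386 / 2.89
   = 41.80
Design effect: 2.5 × 41.80 = 104.50.
Round up → n₁ = 105; n₂ = r·n₁ = 2.5 × 105 = 263.

n₁ = 105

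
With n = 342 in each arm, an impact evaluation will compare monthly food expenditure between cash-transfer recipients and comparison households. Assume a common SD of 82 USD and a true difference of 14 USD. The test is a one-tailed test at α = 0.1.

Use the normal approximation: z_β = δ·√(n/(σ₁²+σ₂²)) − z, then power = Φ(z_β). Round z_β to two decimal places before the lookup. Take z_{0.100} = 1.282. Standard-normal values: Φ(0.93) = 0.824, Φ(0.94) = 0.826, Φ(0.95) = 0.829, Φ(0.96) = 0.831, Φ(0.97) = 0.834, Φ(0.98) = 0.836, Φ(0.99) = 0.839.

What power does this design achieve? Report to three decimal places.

z_β = δ·√(n/(σ₁²+σ₂²)) − z_α
    = 14 · √(342/13448) − 1.282
    = 14 · 0.15947 − 1.282
    = 2.2326 − 1.282 = 0.9506 → 0.95
Power = Φ(0.95) = 0.829.

Power ≈ 0.829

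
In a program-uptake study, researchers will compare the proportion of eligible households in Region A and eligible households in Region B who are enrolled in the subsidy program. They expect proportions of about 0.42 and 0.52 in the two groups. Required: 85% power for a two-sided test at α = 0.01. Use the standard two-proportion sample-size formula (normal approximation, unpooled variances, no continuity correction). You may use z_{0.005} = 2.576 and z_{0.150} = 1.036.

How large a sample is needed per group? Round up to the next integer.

n = 644 per group

n = (z_{α/2} + z_β)² · [p₁(1−p₁) + p₂(1−p₂)] / (p₁ − p₂)²
  = (2.576 + 1.036)² · (0.42·0.58 + 0.52·0.48) / (-0.10)²
  = (3.612)² · (0.2436 + 0.2496) / 0.0100
  = 13.0465 · 0.4932 / 0.0100
  = 643.46
Round up → n = 644 per group.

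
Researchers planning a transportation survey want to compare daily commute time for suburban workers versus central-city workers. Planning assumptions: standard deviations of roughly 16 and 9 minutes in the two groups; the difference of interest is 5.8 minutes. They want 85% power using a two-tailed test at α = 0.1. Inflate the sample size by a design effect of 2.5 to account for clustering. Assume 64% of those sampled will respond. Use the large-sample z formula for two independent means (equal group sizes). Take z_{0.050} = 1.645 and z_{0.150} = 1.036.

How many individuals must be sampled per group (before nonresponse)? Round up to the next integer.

n = 282 per group

n = (z_{α/2} + z_β)² · (σ₁² + σ₂²) / δ²
  = (1.645 + 1.036)² · (16² + 9² = 337) / 5.8²
  = 7.1878 · 337 / 33.64
  = 72.01
Design effect: 2.5 × 72.01 = 180.01.
Adjust for 64% response: 180.01 / 0.64 = 281.27.
Round up → n = 282 per group.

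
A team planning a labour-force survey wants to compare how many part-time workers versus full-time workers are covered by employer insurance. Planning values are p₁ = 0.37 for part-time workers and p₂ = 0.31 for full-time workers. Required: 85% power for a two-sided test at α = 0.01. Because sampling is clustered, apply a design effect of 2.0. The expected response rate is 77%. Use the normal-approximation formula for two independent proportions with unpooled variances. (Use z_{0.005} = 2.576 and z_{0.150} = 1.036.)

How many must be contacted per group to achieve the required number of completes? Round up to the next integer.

n = 4208 per group

n = (z_{α/2} + z_β)² · [p₁(1−p₁) + p₂(1−p₂)] / (p₁ − p₂)²
  = (2.576 + 1.036)² · (0.37·0.63 + 0.31·0.69) / (0.06)²
  = (3.612)² · (0.2331 + 0.2139) / 0.0036
  = 13.0465 · 0.4470 / 0.0036
  = 1619.95
Design effect: 2.0 × 1619.95 = 3239.89.
Adjust for 77% response: 3239.89 / 0.77 = 4207.65.
Round up → n = 4208 per group.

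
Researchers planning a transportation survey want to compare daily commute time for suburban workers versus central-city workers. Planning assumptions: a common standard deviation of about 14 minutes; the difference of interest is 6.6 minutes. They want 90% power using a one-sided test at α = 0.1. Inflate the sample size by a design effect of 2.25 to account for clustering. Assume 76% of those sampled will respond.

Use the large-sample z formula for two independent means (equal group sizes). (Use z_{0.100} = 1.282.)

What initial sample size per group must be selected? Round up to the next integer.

n = (z_α + z_β)² · (σ₁² + σ₂²) / δ²
  = (1.282 + 1.282)² · (2·14² = 392) / 6.6²
  = 6.5741 · 392 / 43.56
  = 59.16
Design effect: 2.25 × 59.16 = 133.11.
Adjust for 76% response: 133.11 / 0.76 = 175.15.
Round up → n = 176 per group.

n = 176 per group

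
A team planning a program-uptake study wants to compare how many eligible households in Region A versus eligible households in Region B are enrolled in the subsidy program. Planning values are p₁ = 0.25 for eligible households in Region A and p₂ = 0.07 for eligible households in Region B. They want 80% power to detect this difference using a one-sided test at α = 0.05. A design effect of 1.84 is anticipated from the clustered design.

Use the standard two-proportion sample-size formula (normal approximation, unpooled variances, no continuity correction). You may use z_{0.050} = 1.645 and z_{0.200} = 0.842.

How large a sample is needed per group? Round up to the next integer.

n = 89 per group

n = (z_α + z_β)² · [p₁(1−p₁) + p₂(1−p₂)] / (p₁ − p₂)²
  = (1.645 + 0.842)² · (0.25·0.75 + 0.07·0.93) / (0.18)²
  = (2.487)² · (0.1875 + 0.0651) / 0.0324
  = 6.1852 · 0.2526 / 0.0324
  = 48.22
Design effect: 1.84 × 48.22 = 88.73.
Round up → n = 89 per group.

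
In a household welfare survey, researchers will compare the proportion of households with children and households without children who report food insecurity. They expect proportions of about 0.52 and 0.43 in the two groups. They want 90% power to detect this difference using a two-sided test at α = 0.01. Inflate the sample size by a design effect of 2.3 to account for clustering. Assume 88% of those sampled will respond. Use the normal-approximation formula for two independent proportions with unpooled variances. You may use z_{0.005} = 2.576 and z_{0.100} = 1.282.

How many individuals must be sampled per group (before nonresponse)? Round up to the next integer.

n = 2376 per group

n = (z_{α/2} + z_β)² · [p₁(1−p₁) + p₂(1−p₂)] / (p₁ − p₂)²
  = (2.576 + 1.282)² · (0.52·0.48 + 0.43·0.57) / (0.09)²
  = (3.858)² · (0.2496 + 0.2451) / 0.0081
  = 14.8842 · 0.4947 / 0.0081
  = 909.04
Design effect: 2.3 × 909.04 = 2090.78.
Adjust for 88% response: 2090.78 / 0.88 = 2375.89.
Round up → n = 2376 per group.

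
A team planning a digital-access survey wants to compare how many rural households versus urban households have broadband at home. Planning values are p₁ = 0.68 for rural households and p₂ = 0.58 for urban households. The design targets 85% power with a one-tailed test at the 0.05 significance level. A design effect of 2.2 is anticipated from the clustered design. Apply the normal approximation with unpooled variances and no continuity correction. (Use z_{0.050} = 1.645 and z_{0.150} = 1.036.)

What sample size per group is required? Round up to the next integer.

n = (z_α + z_β)² · [p₁(1−p₁) + p₂(1−p₂)] / (p₁ − p₂)²
  = (1.645 + 1.036)² · (0.68·0.32 + 0.58·0.42) / (0.10)²
  = (2.681)² · (0.2176 + 0.2436) / 0.0100
  = 7.1878 · 0.4612 / 0.0100
  = 331.50
Design effect: 2.2 × 331.50 = 729.30.
Round up → n = 730 per group.

n = 730 per group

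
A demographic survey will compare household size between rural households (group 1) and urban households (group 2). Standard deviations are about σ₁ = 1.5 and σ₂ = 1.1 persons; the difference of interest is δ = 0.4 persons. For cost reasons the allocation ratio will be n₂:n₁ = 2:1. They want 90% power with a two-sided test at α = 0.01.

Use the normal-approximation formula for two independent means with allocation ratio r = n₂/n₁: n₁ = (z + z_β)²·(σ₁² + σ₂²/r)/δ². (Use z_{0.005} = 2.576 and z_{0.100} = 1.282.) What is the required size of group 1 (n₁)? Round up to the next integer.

n₁ = (z_{α/2} + z_β)² · (σ₁² + σ₂²/r) / δ²
   = (2.576 + 1.282)² · (1.5² + 1.1²/2) / 0.4²
   = 14.8842 · (2.25 + 0.605) / 0.16
   = 14.8842 · 2.855 / 0.16
   = 265.59
Round up → n₁ = 266; n₂ = r·n₁ = 2 × 266 = 532.

n₁ = 266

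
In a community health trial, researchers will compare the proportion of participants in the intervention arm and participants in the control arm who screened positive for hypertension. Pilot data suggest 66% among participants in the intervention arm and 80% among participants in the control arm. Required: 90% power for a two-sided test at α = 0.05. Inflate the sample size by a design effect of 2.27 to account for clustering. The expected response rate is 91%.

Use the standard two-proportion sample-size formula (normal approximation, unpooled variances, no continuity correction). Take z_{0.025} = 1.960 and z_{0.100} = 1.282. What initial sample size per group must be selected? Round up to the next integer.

n = 515 per group

n = (z_{α/2} + z_β)² · [p₁(1−p₁) + p₂(1−p₂)] / (p₁ − p₂)²
  = (1.960 + 1.282)² · (0.66·0.34 + 0.80·0.20) / (-0.14)²
  = (3.242)² · (0.2244 + 0.1600) / 0.0196
  = 10.5106 · 0.3844 / 0.0196
  = 206.14
Design effect: 2.27 × 206.14 = 467.93.
Adjust for 91% response: 467.93 / 0.91 = 514.21.
Round up → n = 515 per group.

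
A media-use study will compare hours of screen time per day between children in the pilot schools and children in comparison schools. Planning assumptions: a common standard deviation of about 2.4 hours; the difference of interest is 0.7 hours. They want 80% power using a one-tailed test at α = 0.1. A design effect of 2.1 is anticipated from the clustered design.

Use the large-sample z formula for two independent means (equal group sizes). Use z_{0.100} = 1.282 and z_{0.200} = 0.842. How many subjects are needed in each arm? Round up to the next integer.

n = 223 per group

n = (z_α + z_β)² · (σ₁² + σ₂²) / δ²
  = (1.282 + 0.842)² · (2·2.4² = 11.52) / 0.7²
  = 4.5114 · 11.52 / 0.49
  = 106.06
Design effect: 2.1 × 106.06 = 222.73.
Round up → n = 223 per group.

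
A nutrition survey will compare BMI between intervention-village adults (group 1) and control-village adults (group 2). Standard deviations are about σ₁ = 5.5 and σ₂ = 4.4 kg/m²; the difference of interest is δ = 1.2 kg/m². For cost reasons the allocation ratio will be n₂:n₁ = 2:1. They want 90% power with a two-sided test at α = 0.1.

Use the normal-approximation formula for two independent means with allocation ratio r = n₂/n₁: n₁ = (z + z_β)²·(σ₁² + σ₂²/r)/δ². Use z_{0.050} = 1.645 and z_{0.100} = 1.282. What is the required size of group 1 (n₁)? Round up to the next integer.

n₁ = 238

n₁ = (z_{α/2} + z_β)² · (σ₁² + σ₂²/r) / δ²
   = (1.645 + 1.282)² · (5.5² + 4.4²/2) / 1.2²
   = 8.5673 · (30.25 + 9.68) / 1.44
   = 8.5673 · 39.93 / 1.44
   = 237.56
Round up → n₁ = 238; n₂ = r·n₁ = 2 × 238 = 476.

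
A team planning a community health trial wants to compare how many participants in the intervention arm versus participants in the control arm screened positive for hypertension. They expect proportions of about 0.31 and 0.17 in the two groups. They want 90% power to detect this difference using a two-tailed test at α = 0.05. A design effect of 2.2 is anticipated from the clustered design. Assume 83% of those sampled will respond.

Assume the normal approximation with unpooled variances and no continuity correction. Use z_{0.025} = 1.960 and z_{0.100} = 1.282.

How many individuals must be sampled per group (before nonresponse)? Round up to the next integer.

n = (z_{α/2} + z_β)² · [p₁(1−p₁) + p₂(1−p₂)] / (p₁ − p₂)²
  = (1.960 + 1.282)² · (0.31·0.69 + 0.17·0.83) / (0.14)²
  = (3.242)² · (0.2139 + 0.1411) / 0.0196
  = 10.5106 · 0.3550 / 0.0196
  = 190.37
Design effect: 2.2 × 190.37 = 418.81.
Adjust for 83% response: 418.81 / 0.83 = 504.59.
Round up → n = 505 per group.

n = 505 per group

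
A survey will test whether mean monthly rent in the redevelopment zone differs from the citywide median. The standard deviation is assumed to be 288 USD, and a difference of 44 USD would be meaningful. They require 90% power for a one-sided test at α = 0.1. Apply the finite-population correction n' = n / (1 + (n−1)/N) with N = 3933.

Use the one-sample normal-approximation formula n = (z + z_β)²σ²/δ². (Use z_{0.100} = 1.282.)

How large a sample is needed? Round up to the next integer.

n = 263

n = (z_α + z_β)² · σ² / δ²
  = (1.282 + 1.282)² · 288² / 44²
  = 6.5741 · 82944 / 1936
  = 281.65
Finite-population correction (N = 3933): 281.65 / (1 + (281.65 − 1)/3933) = 262.89.
Round up → n = 263.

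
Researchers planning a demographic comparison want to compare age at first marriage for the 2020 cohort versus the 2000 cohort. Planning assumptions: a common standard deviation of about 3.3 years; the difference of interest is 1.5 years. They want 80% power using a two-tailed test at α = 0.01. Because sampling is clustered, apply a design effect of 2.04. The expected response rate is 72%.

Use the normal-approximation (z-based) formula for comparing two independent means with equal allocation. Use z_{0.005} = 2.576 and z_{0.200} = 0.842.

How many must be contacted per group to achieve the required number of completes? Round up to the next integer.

n = 321 per group

n = (z_{α/2} + z_β)² · (σ₁² + σ₂²) / δ²
  = (2.576 + 0.842)² · (2·3.3² = 21.78) / 1.5²
  = 11.6827 · 21.78 / 2.25
  = 113.09
Design effect: 2.04 × 113.09 = 230.70.
Adjust for 72% response: 230.70 / 0.72 = 320.42.
Round up → n = 321 per group.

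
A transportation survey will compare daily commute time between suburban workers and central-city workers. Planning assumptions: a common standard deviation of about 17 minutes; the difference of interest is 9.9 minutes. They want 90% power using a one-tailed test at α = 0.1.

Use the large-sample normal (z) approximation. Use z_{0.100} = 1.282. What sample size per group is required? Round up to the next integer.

n = (z_α + z_β)² · (σ₁² + σ₂²) / δ²
  = (1.282 + 1.282)² · (2·17² = 578) / 9.9²
  = 6.5741 · 578 / 98.01
  = 38.77
Round up → n = 39 per group.

n = 39 per group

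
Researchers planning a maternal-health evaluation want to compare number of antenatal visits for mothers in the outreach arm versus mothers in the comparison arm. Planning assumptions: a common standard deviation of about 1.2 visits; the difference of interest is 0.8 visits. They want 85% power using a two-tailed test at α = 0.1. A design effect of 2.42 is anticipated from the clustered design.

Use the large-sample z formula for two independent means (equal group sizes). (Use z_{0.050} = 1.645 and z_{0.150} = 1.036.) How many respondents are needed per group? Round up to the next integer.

n = (z_{α/2} + z_β)² · (σ₁² + σ₂²) / δ²
  = (1.645 + 1.036)² · (2·1.2² = 2.88) / 0.8²
  = 7.1878 · 2.88 / 0.64
  = 32.34
Design effect: 2.42 × 32.34 = 78.27.
Round up → n = 79 per group.

n = 79 per group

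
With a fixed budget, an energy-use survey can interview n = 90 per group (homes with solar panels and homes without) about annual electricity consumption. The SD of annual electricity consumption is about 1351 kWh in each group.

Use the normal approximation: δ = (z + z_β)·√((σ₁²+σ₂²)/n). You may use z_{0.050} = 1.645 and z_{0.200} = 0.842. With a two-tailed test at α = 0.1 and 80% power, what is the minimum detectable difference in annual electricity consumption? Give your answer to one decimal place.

Minimum detectable difference ≈ 500.9 kWh

δ = (z_{α/2} + z_β) · √((σ₁²+σ₂²)/n)
  = (1.645 + 0.842) · √(3650402/90)
  = 2.487 · √40560.0
  = 2.487 · 201.3952
  = 500.8698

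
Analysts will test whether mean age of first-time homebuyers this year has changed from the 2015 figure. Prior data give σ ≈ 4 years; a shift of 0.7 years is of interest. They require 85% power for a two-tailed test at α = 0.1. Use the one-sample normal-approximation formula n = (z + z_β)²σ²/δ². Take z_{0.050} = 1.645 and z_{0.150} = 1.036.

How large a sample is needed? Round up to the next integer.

n = (z_{α/2} + z_β)² · σ² / δ²
  = (1.645 + 1.036)² · 4² / 0.7²
  = 7.1878 · 16 / 0.49
  = 234.70
Round up → n = 235.

n = 235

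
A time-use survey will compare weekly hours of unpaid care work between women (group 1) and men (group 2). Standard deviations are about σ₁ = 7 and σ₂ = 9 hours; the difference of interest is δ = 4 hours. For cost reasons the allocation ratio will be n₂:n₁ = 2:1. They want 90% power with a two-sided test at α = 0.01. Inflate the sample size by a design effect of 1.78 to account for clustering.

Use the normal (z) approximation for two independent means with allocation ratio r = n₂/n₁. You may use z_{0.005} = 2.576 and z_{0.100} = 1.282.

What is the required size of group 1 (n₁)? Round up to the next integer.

n₁ = 149

n₁ = (z_{α/2} + z_β)² · (σ₁² + σ₂²/r) / δ²
   = (2.576 + 1.282)² · (7² + 9²/2) / 4²
   = 14.8842 · (49 + 40.5) / 16
   = 14.8842 · 89.5 / 16
   = 83.26
Design effect: 1.78 × 83.26 = 148.20.
Round up → n₁ = 149; n₂ = r·n₁ = 2 × 149 = 298.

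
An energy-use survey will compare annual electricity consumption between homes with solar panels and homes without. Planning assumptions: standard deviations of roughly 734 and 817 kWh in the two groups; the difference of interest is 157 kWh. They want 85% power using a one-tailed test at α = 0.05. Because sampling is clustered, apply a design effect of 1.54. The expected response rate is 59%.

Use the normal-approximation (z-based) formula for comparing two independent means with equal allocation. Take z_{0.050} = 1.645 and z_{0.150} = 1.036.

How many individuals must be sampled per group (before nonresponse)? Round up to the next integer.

n = (z_α + z_β)² · (σ₁² + σ₂²) / δ²
  = (1.645 + 1.036)² · (734² + 817² = 1206245) / 157²
  = 7.1878 · 1206245 / 24649
  = 351.75
Design effect: 1.54 × 351.75 = 541.69.
Adjust for 59% response: 541.69 / 0.59 = 918.12.
Round up → n = 919 per group.

n = 919 per group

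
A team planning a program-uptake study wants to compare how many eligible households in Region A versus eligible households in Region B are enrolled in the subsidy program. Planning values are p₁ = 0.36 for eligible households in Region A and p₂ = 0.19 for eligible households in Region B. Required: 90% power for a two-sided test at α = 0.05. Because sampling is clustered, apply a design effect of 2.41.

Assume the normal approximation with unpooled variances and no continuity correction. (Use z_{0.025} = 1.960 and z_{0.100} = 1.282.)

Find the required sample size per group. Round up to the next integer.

n = 337 per group

n = (z_{α/2} + z_β)² · [p₁(1−p₁) + p₂(1−p₂)] / (p₁ − p₂)²
  = (1.960 + 1.282)² · (0.36·0.64 + 0.19·0.81) / (0.17)²
  = (3.242)² · (0.2304 + 0.1539) / 0.0289
  = 10.5106 · 0.3843 / 0.0289
  = 139.77
Design effect: 2.41 × 139.77 = 336.83.
Round up → n = 337 per group.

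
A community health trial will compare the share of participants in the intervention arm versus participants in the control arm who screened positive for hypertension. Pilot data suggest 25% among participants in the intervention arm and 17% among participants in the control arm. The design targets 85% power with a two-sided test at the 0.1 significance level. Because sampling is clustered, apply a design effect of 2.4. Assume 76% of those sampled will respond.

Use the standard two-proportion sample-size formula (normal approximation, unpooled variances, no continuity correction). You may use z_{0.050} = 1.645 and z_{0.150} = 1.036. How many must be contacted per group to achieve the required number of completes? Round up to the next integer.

n = (z_{α/2} + z_β)² · [p₁(1−p₁) + p₂(1−p₂)] / (p₁ − p₂)²
  = (1.645 + 1.036)² · (0.25·0.75 + 0.17·0.83) / (0.08)²
  = (2.681)² · (0.1875 + 0.1411) / 0.0064
  = 7.1878 · 0.3286 / 0.0064
  = 369.05
Design effect: 2.4 × 369.05 = 885.71.
Adjust for 76% response: 885.71 / 0.76 = 1165.41.
Round up → n = 1166 per group.

n = 1166 per group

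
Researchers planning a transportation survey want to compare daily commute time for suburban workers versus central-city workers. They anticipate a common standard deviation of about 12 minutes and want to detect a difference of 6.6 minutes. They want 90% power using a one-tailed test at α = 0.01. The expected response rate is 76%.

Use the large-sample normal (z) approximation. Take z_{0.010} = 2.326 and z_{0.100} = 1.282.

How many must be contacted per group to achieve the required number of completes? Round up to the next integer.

n = (z_α + z_β)² · (σ₁² + σ₂²) / δ²
  = (2.326 + 1.282)² · (2·12² = 288) / 6.6²
  = 13.0177 · 288 / 43.56
  = 86.07
Adjust for 76% response: 86.07 / 0.76 = 113.25.
Round up → n = 114 per group.

n = 114 per group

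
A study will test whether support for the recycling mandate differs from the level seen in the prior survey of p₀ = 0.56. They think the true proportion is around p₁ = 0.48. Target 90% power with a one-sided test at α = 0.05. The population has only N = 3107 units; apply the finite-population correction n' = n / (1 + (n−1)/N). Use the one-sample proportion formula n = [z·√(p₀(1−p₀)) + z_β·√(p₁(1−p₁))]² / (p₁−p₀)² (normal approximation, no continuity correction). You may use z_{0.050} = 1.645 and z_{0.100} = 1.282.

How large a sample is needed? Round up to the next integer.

n = [z_α·√(p₀q₀) + z_β·√(p₁q₁)]² / (p₁ − p₀)²
  = [1.645·√(0.56·0.44) + 1.282·√(0.48·0.52)]² / (-0.08)²
  = [1.645·0.4964 + 1.282·0.4996]² / 0.0064
  = [1.4570]² / 0.0064
  = 331.71
Finite-population correction (N = 3107): 331.71 / (1 + (331.71 − 1)/3107) = 299.80.
Round up → n = 300.

n = 300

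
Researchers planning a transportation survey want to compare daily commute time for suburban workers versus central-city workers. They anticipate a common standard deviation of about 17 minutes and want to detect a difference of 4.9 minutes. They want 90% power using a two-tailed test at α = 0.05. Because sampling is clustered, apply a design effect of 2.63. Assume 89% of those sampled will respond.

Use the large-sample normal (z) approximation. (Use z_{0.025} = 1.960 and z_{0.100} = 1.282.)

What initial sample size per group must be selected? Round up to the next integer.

n = 748 per group

n = (z_{α/2} + z_β)² · (σ₁² + σ₂²) / δ²
  = (1.960 + 1.282)² · (2·17² = 578) / 4.9²
  = 10.5106 · 578 / 24.01
  = 253.02
Design effect: 2.63 × 253.02 = 665.45.
Adjust for 89% response: 665.45 / 0.89 = 747.70.
Round up → n = 748 per group.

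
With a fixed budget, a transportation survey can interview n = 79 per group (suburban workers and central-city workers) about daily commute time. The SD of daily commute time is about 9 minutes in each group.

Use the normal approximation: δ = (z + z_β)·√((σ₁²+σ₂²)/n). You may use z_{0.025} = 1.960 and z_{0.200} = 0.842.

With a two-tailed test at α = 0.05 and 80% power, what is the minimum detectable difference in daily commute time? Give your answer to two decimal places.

Minimum detectable difference ≈ 4.01 minutes

δ = (z_{α/2} + z_β) · √((σ₁²+σ₂²)/n)
  = (1.960 + 0.842) · √(162/79)
  = 2.802 · √2.0506
  = 2.802 · 1.4320
  = 4.0125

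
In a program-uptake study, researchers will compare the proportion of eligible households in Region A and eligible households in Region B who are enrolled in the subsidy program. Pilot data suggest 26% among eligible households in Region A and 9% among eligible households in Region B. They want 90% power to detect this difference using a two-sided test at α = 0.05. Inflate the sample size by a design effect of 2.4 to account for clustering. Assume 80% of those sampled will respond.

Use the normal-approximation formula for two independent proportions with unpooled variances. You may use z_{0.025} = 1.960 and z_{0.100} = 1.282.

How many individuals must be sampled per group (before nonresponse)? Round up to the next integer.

n = 300 per group

n = (z_{α/2} + z_β)² · [p₁(1−p₁) + p₂(1−p₂)] / (p₁ − p₂)²
  = (1.960 + 1.282)² · (0.26·0.74 + 0.09·0.91) / (0.17)²
  = (3.242)² · (0.1924 + 0.0819) / 0.0289
  = 10.5106 · 0.2743 / 0.0289
  = 99.76
Design effect: 2.4 × 99.76 = 239.42.
Adjust for 80% response: 239.42 / 0.80 = 299.28.
Round up → n = 300 per group.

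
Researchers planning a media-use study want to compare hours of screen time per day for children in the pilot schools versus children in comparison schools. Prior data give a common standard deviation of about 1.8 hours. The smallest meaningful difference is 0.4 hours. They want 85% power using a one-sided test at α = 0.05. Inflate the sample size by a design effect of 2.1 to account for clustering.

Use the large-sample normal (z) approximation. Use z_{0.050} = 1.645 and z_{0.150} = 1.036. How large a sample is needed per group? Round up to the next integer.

n = (z_α + z_β)² · (σ₁² + σ₂²) / δ²
  = (1.645 + 1.036)² · (2·1.8² = 6.48) / 0.4²
  = 7.1878 · 6.48 / 0.16
  = 291.10
Design effect: 2.1 × 291.10 = 611.32.
Round up → n = 612 per group.

n = 612 per group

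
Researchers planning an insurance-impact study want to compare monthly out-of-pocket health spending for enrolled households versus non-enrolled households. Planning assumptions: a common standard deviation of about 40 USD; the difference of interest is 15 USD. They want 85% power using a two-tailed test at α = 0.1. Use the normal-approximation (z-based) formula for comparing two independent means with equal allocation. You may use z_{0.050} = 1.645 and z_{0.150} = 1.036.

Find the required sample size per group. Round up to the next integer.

n = 103 per group

n = (z_{α/2} + z_β)² · (σ₁² + σ₂²) / δ²
  = (1.645 + 1.036)² · (2·40² = 3200) / 15²
  = 7.1878 · 3200 / 225
  = 102.23
Round up → n = 103 per group.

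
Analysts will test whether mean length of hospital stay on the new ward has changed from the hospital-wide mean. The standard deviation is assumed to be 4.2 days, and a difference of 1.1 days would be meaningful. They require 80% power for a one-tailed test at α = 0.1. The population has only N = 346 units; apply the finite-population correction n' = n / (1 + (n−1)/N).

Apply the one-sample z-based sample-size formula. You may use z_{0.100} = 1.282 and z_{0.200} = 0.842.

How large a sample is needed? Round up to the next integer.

n = (z_α + z_β)² · σ² / δ²
  = (1.282 + 0.842)² · 4.2² / 1.1²
  = 4.5114 · 17.64 / 1.21
  = 65.77
Finite-population correction (N = 346): 65.77 / (1 + (65.77 − 1)/346) = 55.40.
Round up → n = 56.

n = 56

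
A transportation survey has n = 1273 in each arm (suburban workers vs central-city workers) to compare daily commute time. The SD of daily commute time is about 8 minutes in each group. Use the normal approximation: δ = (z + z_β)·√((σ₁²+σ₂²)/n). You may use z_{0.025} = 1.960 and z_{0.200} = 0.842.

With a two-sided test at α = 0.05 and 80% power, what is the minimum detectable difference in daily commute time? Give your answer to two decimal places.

Minimum detectable difference ≈ 0.89 minutes

δ = (z_{α/2} + z_β) · √((σ₁²+σ₂²)/n)
  = (1.960 + 0.842) · √(128/1273)
  = 2.802 · √0.10055
  = 2.802 · 0.3171
  = 0.8885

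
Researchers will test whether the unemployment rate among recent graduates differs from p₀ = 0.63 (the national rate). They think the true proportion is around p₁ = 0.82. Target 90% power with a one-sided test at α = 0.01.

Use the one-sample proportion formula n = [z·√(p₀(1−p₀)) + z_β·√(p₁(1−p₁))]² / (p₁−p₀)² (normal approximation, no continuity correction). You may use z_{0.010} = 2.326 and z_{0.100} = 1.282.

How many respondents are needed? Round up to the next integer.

n = 73

n = [z_α·√(p₀q₀) + z_β·√(p₁q₁)]² / (p₁ − p₀)²
  = [2.326·√(0.63·0.37) + 1.282·√(0.82·0.18)]² / (0.19)²
  = [2.326·0.4828 + 1.282·0.3842]² / 0.0361
  = [1.6155]² / 0.0361
  = 72.30
Round up → n = 73.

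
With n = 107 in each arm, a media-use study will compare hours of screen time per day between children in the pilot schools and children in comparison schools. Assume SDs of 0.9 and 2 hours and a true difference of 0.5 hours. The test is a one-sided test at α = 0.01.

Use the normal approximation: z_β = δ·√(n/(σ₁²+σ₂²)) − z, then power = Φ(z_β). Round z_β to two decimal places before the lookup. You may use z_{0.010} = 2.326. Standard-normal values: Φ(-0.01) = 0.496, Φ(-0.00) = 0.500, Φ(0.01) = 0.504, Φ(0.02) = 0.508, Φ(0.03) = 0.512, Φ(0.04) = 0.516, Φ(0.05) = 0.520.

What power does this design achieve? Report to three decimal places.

z_β = δ·√(n/(σ₁²+σ₂²)) − z_α
    = 0.5 · √(107/4.81) − 2.326
    = 0.5 · 4.71649 − 2.326
    = 2.3582 − 2.326 = 0.0322 → 0.03
Power = Φ(0.03) = 0.512.

Power ≈ 0.512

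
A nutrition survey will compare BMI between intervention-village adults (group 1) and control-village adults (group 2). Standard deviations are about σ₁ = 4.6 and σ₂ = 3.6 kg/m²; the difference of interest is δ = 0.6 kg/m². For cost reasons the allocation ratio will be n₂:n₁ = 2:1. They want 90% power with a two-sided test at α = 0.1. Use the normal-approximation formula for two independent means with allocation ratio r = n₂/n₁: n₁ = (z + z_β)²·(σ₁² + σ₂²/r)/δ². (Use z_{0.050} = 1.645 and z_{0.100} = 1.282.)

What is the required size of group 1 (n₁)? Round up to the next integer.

n₁ = (z_{α/2} + z_β)² · (σ₁² + σ₂²/r) / δ²
   = (1.645 + 1.282)² · (4.6² + 3.6²/2) / 0.6²
   = 8.5673 · (21.16 + 6.48) / 0.36
   = 8.5673 · 27.64 / 0.36
   = 657.78
Round up → n₁ = 658; n₂ = r·n₁ = 2 × 658 = 1316.

n₁ = 658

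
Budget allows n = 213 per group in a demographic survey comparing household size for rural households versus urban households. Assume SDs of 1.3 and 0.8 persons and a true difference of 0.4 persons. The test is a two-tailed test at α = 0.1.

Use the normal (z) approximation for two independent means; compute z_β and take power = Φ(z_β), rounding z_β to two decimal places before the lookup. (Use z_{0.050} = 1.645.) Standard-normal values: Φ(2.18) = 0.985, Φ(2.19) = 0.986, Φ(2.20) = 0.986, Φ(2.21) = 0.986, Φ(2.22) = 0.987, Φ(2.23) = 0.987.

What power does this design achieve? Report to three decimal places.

z_β = δ·√(n/(σ₁²+σ₂²)) − z_{α/2}
    = 0.4 · √(213/2.33) − 1.645
    = 0.4 · 9.56119 − 1.645
    = 3.8245 − 1.645 = 2.1795 → 2.18
Power = Φ(2.18) = 0.985.

Power ≈ 0.985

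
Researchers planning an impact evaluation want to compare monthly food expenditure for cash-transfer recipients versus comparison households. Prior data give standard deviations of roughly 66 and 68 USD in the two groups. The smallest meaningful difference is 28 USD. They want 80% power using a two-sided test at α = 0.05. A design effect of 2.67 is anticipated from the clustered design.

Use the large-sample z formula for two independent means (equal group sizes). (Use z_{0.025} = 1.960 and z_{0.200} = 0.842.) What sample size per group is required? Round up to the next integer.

n = (z_{α/2} + z_β)² · (σ₁² + σ₂²) / δ²
  = (1.960 + 0.842)² · (66² + 68² = 8980) / 28²
  = 7.8512 · 8980 / 784
  = 89.93
Design effect: 2.67 × 89.93 = 240.11.
Round up → n = 241 per group.

n = 241 per group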